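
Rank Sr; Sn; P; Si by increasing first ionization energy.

Si is in period 3, group 14; P is in period 3, group 15; Sr is in period 5, group 2; Sn is in period 5, group 14.
First ionization energy rises across a period (greater Z_eff holds electrons more tightly) and falls down a group (valence electrons are farther from the nucleus).
These span different periods and groups, so the two trends combine.
Sn > Sr: both are in period 5; the period trend gives Sn the larger value.
Si > Sn: Si sits above Sn in group 14, so the down-group effect alone puts Si higher.
P > Si: both are in period 3; the period trend gives P the larger value.
Tabulated first ionization energy (kJ/mol): Si 786, P 1012, Sr 550, Sn 709.
So from lowest to highest: Sr < Sn < Si < P.

Sr < Sn < Si < P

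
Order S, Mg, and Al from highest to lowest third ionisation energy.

Consider each +2 ion: S²⁺ still has 4 valence electrons; Mg²⁺ is the bare [Ne] core; Al²⁺ still has 1 valence electron.
Pulling an electron out of a noble-gas core costs far more than removing a remaining valence electron, so Mg sits at the high end of IE_3.
Valence configurations: S²⁺ [Ne]3s²3p², Al²⁺ [Ne]3s¹.
Approximate IE_3 values (kJ/mol): S 3357, Mg 7733, Al 2745.
Overall IE_3 order: Al < S < Mg.

Mg > S > Al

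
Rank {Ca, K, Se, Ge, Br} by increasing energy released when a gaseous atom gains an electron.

K is in period 4, group 1; Ca is in period 4, group 2; Ge is in period 4, group 14; Se is in period 4, group 16; Br is in period 4, group 17.
Adding an electron releases more energy for atoms nearer the top right (short of the noble gases).
All lie in period 4; the across-period trend (electron affinity increases left to right) applies, with the exception below.
Note the exception: K has a higher electron affinity than Ca, contrary to the simple trend — adding an electron to Ca (ns²) has to open a new, higher-energy np subshell, which is unfavourable.
Approximate values (kJ/mol): K 48, Ca 2, Ge 119, Se 195, Br 325.
So from lowest to highest: Ca < K < Ge < Se < Br.

Ca < K < Ge < Se < Br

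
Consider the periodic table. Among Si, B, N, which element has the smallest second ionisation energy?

Si

IE_2 is the cost of taking one more electron from the +1 cation: Si⁺ still has 3 valence electrons; B⁺ still has 2 valence electrons; N⁺ still has 4 valence electrons.
All are still removing valence electrons, so compare the +1 ions as you would atoms: IE_2 generally rises across a period (higher Z_eff) and falls down a group (larger shell), subject to the usual subshell exceptions.
Valence configurations: Si⁺ [Ne]3s²3p¹, B⁺ [He]2s², N⁺ [He]2s²2p².
The numbers (kJ/mol): Si 1577, B 2427, N 2856.
So the second ionization energies run Si < B < N.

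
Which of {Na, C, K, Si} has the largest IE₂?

Na

Consider each +1 ion: Na⁺ is the bare [Ne] core; C⁺ still has 3 valence electrons; K⁺ is the bare [Ar] core; Si⁺ still has 3 valence electrons.
Breaking into a closed-shell core is much more expensive than removing a leftover valence electron — K and Na have the largest IE_2 here.
Valence configurations: C⁺ [He]2s²2p¹, Si⁺ [Ne]3s²3p¹.
Tabulated IE_2 (kJ/mol): Na 4562, C 2353, K 3052, Si 1577.
Hence IE_2: Si < C < K < Na.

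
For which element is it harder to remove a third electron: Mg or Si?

Mg

After 2 electrons have been removed, what remains? Mg²⁺ is the bare [Ne] core; Si²⁺ still has 2 valence electrons.
Pulling an electron out of a noble-gas core costs far more than removing a remaining valence electron, so Mg sits at the high end of IE_3.
The numbers (kJ/mol): Mg 7733, Si 3232.
Putting it together, IE_3: Si < Mg.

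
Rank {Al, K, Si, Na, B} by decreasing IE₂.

Consider each +1 ion: Al⁺ still has 2 valence electrons; K⁺ is the bare [Ar] core; Si⁺ still has 3 valence electrons; Na⁺ is the bare [Ne] core; B⁺ still has 2 valence electrons.
Breaking into a closed-shell core is much more expensive than removing a leftover valence electron — K and Na have the largest IE_2 here.
Valence configurations: Al⁺ [Ne]3s², Si⁺ [Ne]3s²3p¹, B⁺ [He]2s².
Si⁺ loses a lone 3p electron whereas Al⁺ must break into a filled 3s² pair, so IE_2(Al) > IE_2(Si) even though Si has the higher nuclear charge.
Approximate IE_2 values (kJ/mol): Al 1817, K 3052, Si 1577, Na 4562, B 2427.
So the second ionization energies run Si < Al < B < K < Na.

Na, K, B, Al, Si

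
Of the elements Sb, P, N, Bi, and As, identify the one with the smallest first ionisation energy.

Bi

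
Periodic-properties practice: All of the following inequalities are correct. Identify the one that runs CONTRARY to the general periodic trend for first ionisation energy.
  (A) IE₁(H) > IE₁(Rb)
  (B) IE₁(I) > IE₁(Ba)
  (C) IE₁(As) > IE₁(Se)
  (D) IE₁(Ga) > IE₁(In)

(C)

The general trend: first ionisation energy increases across a period and decreases down a group.
(A) H (period 1, group 1) vs Rb (period 5, group 1): the stated order agrees with the simple trend.
(B) I (period 5, group 17) vs Ba (period 6, group 2): the stated order agrees with the simple trend.
(C) As (period 4, group 15) vs Se (period 4, group 16): the stated order contradicts the simple trend.
(D) Ga (period 4, group 13) vs In (period 5, group 13): the stated order agrees with the simple trend.
The exception is (C): Se (4p⁴) ionizes more easily than half-filled As (4p³).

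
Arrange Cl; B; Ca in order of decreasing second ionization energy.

B, Cl, Ca

After 1 electron has been removed, what remains? Cl⁺ still has 6 valence electrons; B⁺ still has 2 valence electrons; Ca⁺ still has 1 valence electron.
All are still removing valence electrons, so compare the +1 ions as you would atoms: IE_2 generally rises across a period (higher Z_eff) and falls down a group (larger shell), subject to the usual subshell exceptions.
Valence configurations: Cl⁺ [Ne]3s²3p⁴, B⁺ [He]2s², Ca⁺ [Ar]4s¹.
Approximate IE_2 values (kJ/mol): Cl 2298, B 2427, Ca 1145.
So the second ionization energies run Ca < Cl < B.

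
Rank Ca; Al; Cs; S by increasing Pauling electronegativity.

Al is in period 3, group 13; S is in period 3, group 16; Ca is in period 4, group 2; Cs is in period 6, group 1.
Electronegativity increases across a period and decreases down a group, tracking effective nuclear charge and atomic size.
These span different periods and groups, so the two trends combine.
Ca > Cs: relative to Cs, both the across-period and down-group shifts push Ca's electronegativity up.
Al > Ca: relative to Ca, both the across-period and down-group shifts push Al's electronegativity up.
S > Al: both are in period 3; the period trend gives S the larger value.
For reference (Pauling): Al 1.61, S 2.58, Ca 1.00, Cs 0.79.
So from lowest to highest: Cs < Ca < Al < S.

Cs, Ca, Al, S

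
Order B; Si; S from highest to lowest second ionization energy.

B > S > Si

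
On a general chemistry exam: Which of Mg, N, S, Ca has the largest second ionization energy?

After 1 electron has been removed, what remains? Mg⁺ still has 1 valence electron; N⁺ still has 4 valence electrons; S⁺ still has 5 valence electrons; Ca⁺ still has 1 valence electron.
All are still removing valence electrons, so compare the +1 ions as you would atoms: IE_2 generally rises across a period (higher Z_eff) and falls down a group (larger shell), subject to the usual subshell exceptions.
Valence configurations: Mg⁺ [Ne]3s¹, N⁺ [He]2s²2p², S⁺ [Ne]3s²3p³, Ca⁺ [Ar]4s¹.
The numbers (kJ/mol): Mg 1451, N 2856, S 2252, Ca 1145.
Hence IE_2: Ca < Mg < S < N.

N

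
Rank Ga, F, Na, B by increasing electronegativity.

Na < Ga < B < F

B is in period 2, group 13; F is in period 2, group 17; Na is in period 3, group 1; Ga is in period 4, group 13.
Smaller atoms with higher effective nuclear charge are more electronegative.
Neither a single period nor a single group — weigh both effects.
Ga > Na: period and group pull opposite ways; the across-period shift dominates (1.81 vs 0.93).
B > Ga: they share group 13; the group trend gives B the larger value.
F > B: F lies to the right of B in period 2, so the across-period effect alone puts F higher.
For reference (Pauling): B 2.04, F 3.98, Na 0.93, Ga 1.81.
So from lowest to highest: Na < Ga < B < F.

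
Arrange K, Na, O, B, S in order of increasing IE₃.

After 2 electrons have been removed, what remains? K²⁺ is already 1 electron into the core; Na²⁺ is already 1 electron into the core; O²⁺ still has 4 valence electrons; B²⁺ still has 1 valence electron; S²⁺ still has 4 valence electrons.
Usually core removal costs more than valence removal, but here the competition is close: a tightly held n=2 valence electron can cost more to remove than an n=3 core electron, so the actual values have to decide it.
Valence configurations: O²⁺ [He]2s²2p², B²⁺ [He]2s¹, S²⁺ [Ne]3s²3p².
Tabulated IE_3 (kJ/mol): K 4420, Na 6910, O 5300, B 3660, S 3357.
So the third ionization energies run S < B < K < O < Na.

S < B < K < O < Na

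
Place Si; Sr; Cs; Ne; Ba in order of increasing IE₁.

Cs < Ba < Sr < Si < Ne

Ne is in period 2, group 18; Si is in period 3, group 14; Sr is in period 5, group 2; Cs is in period 6, group 1; Ba is in period 6, group 2.
Across a period the outer electron is held more tightly (higher IE₁); down a group it sits in a higher shell, more shielded, and comes off more easily.
Here both period and group differ, so the two effects have to be weighed against each other.
Ba > Cs: both are in period 6; the period trend gives Ba the larger value.
Sr > Ba: they share group 2; the group trend gives Sr the larger value.
Si > Sr: relative to Sr, both the across-period and down-group shifts push Si's first ionization energy up.
Ne > Si: relative to Si, both the across-period and down-group shifts push Ne's first ionization energy up.
Approximate values (kJ/mol): Ne 2081, Si 786, Sr 550, Cs 376, Ba 503.
So from lowest to highest: Cs < Ba < Sr < Si < Ne.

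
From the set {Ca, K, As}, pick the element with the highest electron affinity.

Electron affinity generally becomes more exothermic across a period toward the halogens and less exothermic down a group.
All lie in period 4; the across-period trend (electron affinity increases left to right) applies, with the exception below.
Note the exception: K has a higher electron affinity than Ca, contrary to the simple trend — adding an electron to Ca (ns²) has to open a new, higher-energy np subshell, which is unfavourable.
Tabulated electron affinity (kJ/mol): K 48, Ca 2, As 78.
The highest electron affinity among these belongs to As.

As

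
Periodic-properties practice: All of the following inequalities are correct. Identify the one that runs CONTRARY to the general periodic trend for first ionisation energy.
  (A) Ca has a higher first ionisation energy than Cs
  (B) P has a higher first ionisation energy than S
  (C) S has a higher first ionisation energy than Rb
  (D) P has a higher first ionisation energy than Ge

The general trend: first ionisation energy increases across a period and decreases down a group.
(A) Ca (period 4, group 2) vs Cs (period 6, group 1): the stated order agrees with the simple trend.
(B) P (period 3, group 15) vs S (period 3, group 16): the stated order contradicts the simple trend.
(C) S (period 3, group 16) vs Rb (period 5, group 1): the stated order agrees with the simple trend.
(D) P (period 3, group 15) vs Ge (period 4, group 14): the stated order agrees with the simple trend.
The exception is (B): S (3p⁴) ionizes more easily than half-filled P (3p³) because the paired 3p electron in S is pushed out by e⁻–e⁻ repulsion.

(B)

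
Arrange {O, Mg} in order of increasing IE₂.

After 1 electron has been removed, what remains? O⁺ still has 5 valence electrons; Mg⁺ still has 1 valence electron.
All are still removing valence electrons, so compare the +1 ions as you would atoms: IE_2 generally rises across a period (higher Z_eff) and falls down a group (larger shell), subject to the usual subshell exceptions.
Valence configurations: O⁺ [He]2s²2p³, Mg⁺ [Ne]3s¹.
Approximate IE_2 values (kJ/mol): O 3388, Mg 1451.
Putting it together, IE_2: Mg < O.

Mg < O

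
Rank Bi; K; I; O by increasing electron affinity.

O is in period 2, group 16; K is in period 4, group 1; I is in period 5, group 17; Bi is in period 6, group 15.
Atoms with high Z_eff and room in the valence shell (especially the halogens) have the most exothermic electron affinities.
These span different periods and groups, so the two trends combine.
Bi > K: period and group pull opposite ways; the across-period shift dominates (91 vs 48 kJ/mol).
O > Bi: both effects reinforce here, so O is clearly the higher of the two.
I > O: the two effects oppose for this pair; the across-period effect wins (295 vs 141 kJ/mol).
Approximate values (kJ/mol): O 141, K 48, I 295, Bi 91.
So from lowest to highest: K < Bi < O < I.

K, Bi, O, I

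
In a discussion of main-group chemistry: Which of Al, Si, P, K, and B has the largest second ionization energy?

K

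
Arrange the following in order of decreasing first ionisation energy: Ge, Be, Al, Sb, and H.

H > Be > Sb > Ge > Al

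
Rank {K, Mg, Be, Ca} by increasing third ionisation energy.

After 2 electrons have been removed, what remains? K²⁺ is already 1 electron into the core; Mg²⁺ is the bare [Ne] core; Be²⁺ is the bare [He] core; Ca²⁺ is the bare [Ar] core.
All of these are removing an electron from a noble-gas core or deeper; the smaller core (lower principal quantum number) is held far more tightly, and within a period the higher nuclear charge binds the same core more tightly.
Tabulated IE_3 (kJ/mol): K 4420, Mg 7733, Be 14849, Ca 4912.
Putting it together, IE_3: K < Ca < Mg < Be.

K, Ca, Mg, Be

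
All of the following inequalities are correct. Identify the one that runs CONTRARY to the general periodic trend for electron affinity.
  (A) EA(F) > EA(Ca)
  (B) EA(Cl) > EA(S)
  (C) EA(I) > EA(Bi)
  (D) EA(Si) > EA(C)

(D)

The general trend: electron affinity increases across a period and decreases down a group.
(A) F (period 2, group 17) vs Ca (period 4, group 2): the stated order agrees with the simple trend.
(B) Cl (period 3, group 17) vs S (period 3, group 16): the stated order agrees with the simple trend.
(C) I (period 5, group 17) vs Bi (period 6, group 15): the stated order agrees with the simple trend.
(D) Si (period 3, group 14) vs C (period 2, group 14): the stated order contradicts the simple trend.
The exception is (D): Si's larger, more diffuse 3p orbitals accept an added electron slightly more readily than C's compact 2p.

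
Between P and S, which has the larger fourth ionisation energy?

P

IE_4 is the cost of taking one more electron from the +3 cation: P³⁺ still has 2 valence electrons; S³⁺ still has 3 valence electrons.
All are still removing valence electrons, so compare the +3 ions as you would atoms: IE_4 generally rises across a period (higher Z_eff) and falls down a group (larger shell), subject to the usual subshell exceptions.
Valence configurations: P³⁺ [Ne]3s², S³⁺ [Ne]3s²3p¹.
S³⁺ loses a lone 3p electron whereas P³⁺ must break into a filled 3s² pair, so IE_4(P) > IE_4(S) even though S has the higher nuclear charge.
The numbers (kJ/mol): P 4964, S 4556.
Putting it together, IE_4: S < P.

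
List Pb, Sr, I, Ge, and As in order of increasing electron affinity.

Sr, Pb, As, Ge, I

Ge is in period 4, group 14; As is in period 4, group 15; Sr is in period 5, group 2; I is in period 5, group 17; Pb is in period 6, group 14.
Adding an electron releases more energy for atoms nearer the top right (short of the noble gases).
Neither a single period nor a single group — weigh both effects.
Pb > Sr: period and group pull opposite ways; the across-period shift dominates (35 vs 5 kJ/mol).
As > Pb: relative to Pb, both the across-period and down-group shifts push As's electron affinity up.
Ge > As: this pair runs against the simple trend — see the exception note.
I > Ge: the two effects oppose for this pair; the across-period effect wins (295 vs 119 kJ/mol).
Note the exception: Ge has a higher electron affinity than As, contrary to the simple trend — adding an electron to As's half-filled 4p³ is unfavourable, so Ge (4p²) has the more exothermic EA.
Tabulated electron affinity (kJ/mol): Ge 119, As 78, Sr 5, I 295, Pb 35.
So from lowest to highest: Sr < Pb < As < Ge < I.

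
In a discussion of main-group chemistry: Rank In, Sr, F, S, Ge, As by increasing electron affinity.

F is in period 2, group 17; S is in period 3, group 16; Ge is in period 4, group 14; As is in period 4, group 15; Sr is in period 5, group 2; In is in period 5, group 13.
EA tends to increase across a period and decrease down a group, though the pattern is less regular than for IE or radius.
These span different periods and groups, so the two trends combine.
In > Sr: In lies to the right of Sr in period 5, so the across-period effect alone puts In higher.
As > In: relative to In, both the across-period and down-group shifts push As's electron affinity up.
Ge > As: this pair runs against the simple trend — see the exception note.
S > Ge: both effects reinforce here, so S is clearly the higher of the two.
F > S: relative to S, both the across-period and down-group shifts push F's electron affinity up.
Note the exception: Ge has a higher electron affinity than As, contrary to the simple trend — adding an electron to As's half-filled 4p³ is unfavourable, so Ge (4p²) has the more exothermic EA.
Approximate values (kJ/mol): F 328, S 200, Ge 119, As 78, Sr 5, In 29.
So from lowest to highest: Sr < In < As < Ge < S < F.

Sr < In < As < Ge < S < F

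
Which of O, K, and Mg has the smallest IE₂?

Mg

After 1 electron has been removed, what remains? O⁺ still has 5 valence electrons; K⁺ is the bare [Ar] core; Mg⁺ still has 1 valence electron.
Usually core removal costs more than valence removal, but here the competition is close: a tightly held n=2 valence electron can cost more to remove than an n=3 core electron, so the actual values have to decide it.
Valence configurations: O⁺ [He]2s²2p³, Mg⁺ [Ne]3s¹.
Tabulated IE_2 (kJ/mol): O 3388, K 3052, Mg 1451.
Hence IE_2: Mg < K < O.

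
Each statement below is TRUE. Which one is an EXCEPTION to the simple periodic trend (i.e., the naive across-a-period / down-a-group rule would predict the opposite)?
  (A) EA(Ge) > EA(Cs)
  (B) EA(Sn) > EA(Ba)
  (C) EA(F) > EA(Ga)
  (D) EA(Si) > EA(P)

The general trend: electron affinity increases across a period and decreases down a group.
(A) Ge (period 4, group 14) vs Cs (period 6, group 1): the stated order agrees with the simple trend.
(B) Sn (period 5, group 14) vs Ba (period 6, group 2): the stated order agrees with the simple trend.
(C) F (period 2, group 17) vs Ga (period 4, group 13): the stated order agrees with the simple trend.
(D) Si (period 3, group 14) vs P (period 3, group 15): the stated order contradicts the simple trend.
The exception is (D): adding an electron to P's half-filled 3p³ is unfavourable, so Si (3p²) has the more exothermic EA.

(D)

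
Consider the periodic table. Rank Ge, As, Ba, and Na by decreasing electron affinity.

Ge > As > Na > Ba

Na is in period 3, group 1; Ge is in period 4, group 14; As is in period 4, group 15; Ba is in period 6, group 2.
Electron affinity generally becomes more exothermic across a period toward the halogens and less exothermic down a group.
Neither a single period nor a single group — weigh both effects.
Na > Ba: period and group pull opposite ways; the down-group shift dominates (53 vs 14 kJ/mol).
As > Na: period and group pull opposite ways; the across-period shift dominates (78 vs 53 kJ/mol).
Ge > As: this pair runs against the simple trend — see the exception note.
Note the exception: Ge has a higher electron affinity than As, contrary to the simple trend — adding an electron to As's half-filled 4p³ is unfavourable, so Ge (4p²) has the more exothermic EA.
Tabulated electron affinity (kJ/mol): Na 53, Ge 119, As 78, Ba 14.
So from highest to lowest: Ge > As > Na > Ba.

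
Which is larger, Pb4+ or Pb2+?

Both ions have Z = 82 protons, but Pb4+ has lost more electrons, so its remaining electrons feel a larger effective nuclear charge per electron and are pulled in more tightly.
Higher positive charge → smaller ion, so Pb2+ > Pb4+.

Pb2+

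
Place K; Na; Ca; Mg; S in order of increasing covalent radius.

S < Mg < Na < Ca < K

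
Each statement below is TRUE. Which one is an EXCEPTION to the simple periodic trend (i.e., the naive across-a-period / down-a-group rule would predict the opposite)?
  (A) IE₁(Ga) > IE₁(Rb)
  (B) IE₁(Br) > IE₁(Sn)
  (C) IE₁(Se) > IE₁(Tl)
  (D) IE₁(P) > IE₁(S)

The general trend: first ionization energy increases across a period and decreases down a group.
(A) Ga (period 4, group 13) vs Rb (period 5, group 1): the stated order agrees with the simple trend.
(B) Br (period 4, group 17) vs Sn (period 5, group 14): the stated order agrees with the simple trend.
(C) Se (period 4, group 16) vs Tl (period 6, group 13): the stated order agrees with the simple trend.
(D) P (period 3, group 15) vs S (period 3, group 16): the stated order contradicts the simple trend.
The exception is (D): S (3p⁴) ionizes more easily than half-filled P (3p³) because the paired 3p electron in S is pushed out by e⁻–e⁻ repulsion.

(D)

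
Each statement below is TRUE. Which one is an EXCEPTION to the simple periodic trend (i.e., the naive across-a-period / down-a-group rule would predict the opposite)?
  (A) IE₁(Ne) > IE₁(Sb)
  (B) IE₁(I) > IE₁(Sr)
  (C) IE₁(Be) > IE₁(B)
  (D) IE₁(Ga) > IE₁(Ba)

The general trend: IE₁ increases across a period and decreases down a group.
(A) Ne (period 2, group 18) vs Sb (period 5, group 15): the stated order agrees with the simple trend.
(B) I (period 5, group 17) vs Sr (period 5, group 2): the stated order agrees with the simple trend.
(C) Be (period 2, group 2) vs B (period 2, group 13): the stated order contradicts the simple trend.
(D) Ga (period 4, group 13) vs Ba (period 6, group 2): the stated order agrees with the simple trend.
The exception is (C): removing B's lone 2p electron is easier than breaking Be's filled 2s².

(C)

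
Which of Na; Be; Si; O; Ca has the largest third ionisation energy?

Be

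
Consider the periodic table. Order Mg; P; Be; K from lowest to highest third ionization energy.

P, K, Mg, Be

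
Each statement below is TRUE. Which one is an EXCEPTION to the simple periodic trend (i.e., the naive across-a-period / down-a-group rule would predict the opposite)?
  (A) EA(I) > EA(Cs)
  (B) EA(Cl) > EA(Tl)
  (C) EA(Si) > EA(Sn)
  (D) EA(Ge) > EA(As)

(D)

The general trend: electron affinity increases across a period and decreases down a group.
(A) I (period 5, group 17) vs Cs (period 6, group 1): the stated order agrees with the simple trend.
(B) Cl (period 3, group 17) vs Tl (period 6, group 13): the stated order agrees with the simple trend.
(C) Si (period 3, group 14) vs Sn (period 5, group 14): the stated order agrees with the simple trend.
(D) Ge (period 4, group 14) vs As (period 4, group 15): the stated order contradicts the simple trend.
The exception is (D): adding an electron to As's half-filled 4p³ is unfavourable, so Ge (4p²) has the more exothermic EA.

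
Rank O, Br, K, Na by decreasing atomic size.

K, Na, Br, O

O is in period 2, group 16; Na is in period 3, group 1; K is in period 4, group 1; Br is in period 4, group 17.
Atomic radius shrinks across a period as nuclear charge pulls the same shell inward, and grows down a group as new shells are added.
Here both period and group differ, so the two effects have to be weighed against each other.
Br > O: period and group pull opposite ways; the down-group shift dominates (114 vs 63 pm).
Na > Br: period and group pull opposite ways; the across-period shift dominates (155 vs 114 pm).
K > Na: K sits below Na in group 1, so the down-group effect alone puts K larger.
For reference (pm): O 63, Na 155, K 196, Br 114.
So from largest to smallest: K > Na > Br > O.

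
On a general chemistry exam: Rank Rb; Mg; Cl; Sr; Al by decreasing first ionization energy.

Cl, Mg, Al, Sr, Rb

Removing the outermost electron gets harder across a period and easier down a group.
Here both period and group differ, so the two effects have to be weighed against each other.
Sr > Rb: Sr lies to the right of Rb in period 5, so the across-period effect alone puts Sr higher.
Al > Sr: relative to Sr, both the across-period and down-group shifts push Al's first ionization energy up.
Mg > Al: this pair runs against the simple trend — see the exception note.
Cl > Mg: Cl lies to the right of Mg in period 3, so the across-period effect alone puts Cl higher.
Note the exception: Mg has a higher first ionization energy than Al, contrary to the simple trend — Al's single 3p electron is easier to remove than one from Mg's filled 3s².
For reference (kJ/mol): Mg 738, Al 578, Cl 1251, Rb 403, Sr 550.
So from highest to lowest: Cl > Mg > Al > Sr > Rb.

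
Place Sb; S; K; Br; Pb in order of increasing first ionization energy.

K < Pb < Sb < S < Br

S is in period 3, group 16; K is in period 4, group 1; Br is in period 4, group 17; Sb is in period 5, group 15; Pb is in period 6, group 14.
First ionization energy rises across a period (greater Z_eff holds electrons more tightly) and falls down a group (valence electrons are farther from the nucleus).
Here both period and group differ, so the two effects have to be weighed against each other.
Pb > K: period and group pull opposite ways; the across-period shift dominates (716 vs 419 kJ/mol).
Sb > Pb: both effects reinforce here, so Sb is clearly the higher of the two.
S > Sb: both effects reinforce here, so S is clearly the higher of the two.
Br > S: the two effects oppose for this pair; the across-period effect wins (1140 vs 1000 kJ/mol).
Approximate values (kJ/mol): S 1000, K 419, Br 1140, Sb 831, Pb 716.
So from lowest to highest: K < Pb < Sb < S < Br.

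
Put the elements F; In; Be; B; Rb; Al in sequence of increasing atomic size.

F < B < Be < Al < In < Rb

Be is in period 2, group 2; B is in period 2, group 13; F is in period 2, group 17; Al is in period 3, group 13; Rb is in period 5, group 1; In is in period 5, group 13.
Atomic radius shrinks across a period as nuclear charge pulls the same shell inward, and grows down a group as new shells are added.
These span different periods and groups, so the two trends combine.
B > F: both are in period 2; the period trend gives B the larger value.
Be > B: Be lies to the left of B in period 2, so the across-period effect alone puts Be larger.
Al > Be: the two effects oppose for this pair; the down-group effect wins (126 vs 102 pm).
In > Al: they share group 13; the group trend gives In the larger value.
Rb > In: both are in period 5; the period trend gives Rb the larger value.
Approximate values (pm): Be 102, B 85, F 64, Al 126, Rb 210, In 142.
So from smallest to largest: F < B < Be < Al < In < Rb.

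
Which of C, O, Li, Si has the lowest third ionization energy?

Si

IE_3 is the cost of taking one more electron from the +2 cation: C²⁺ still has 2 valence electrons; O²⁺ still has 4 valence electrons; Li²⁺ is already 1 electron into the core; Si²⁺ still has 2 valence electrons.
Breaking into a closed-shell core is much more expensive than removing a leftover valence electron — Li has the largest IE_3 here.
Valence configurations: C²⁺ [He]2s², O²⁺ [He]2s²2p², Si²⁺ [Ne]3s².
The numbers (kJ/mol): C 4620, O 5300, Li 11815, Si 3232.
Putting it together, IE_3: Si < C < O < Li.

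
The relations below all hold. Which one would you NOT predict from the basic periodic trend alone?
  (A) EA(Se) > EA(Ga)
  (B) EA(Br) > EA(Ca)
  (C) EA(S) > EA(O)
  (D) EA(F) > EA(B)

(C)

The general trend: electron affinity increases across a period and decreases down a group.
(A) Se (period 4, group 16) vs Ga (period 4, group 13): the stated order agrees with the simple trend.
(B) Br (period 4, group 17) vs Ca (period 4, group 2): the stated order agrees with the simple trend.
(C) S (period 3, group 16) vs O (period 2, group 16): the stated order contradicts the simple trend.
(D) F (period 2, group 17) vs B (period 2, group 13): the stated order agrees with the simple trend.
The exception is (C): the compact 2p subshell of O repels the added electron more than S's larger 3p does.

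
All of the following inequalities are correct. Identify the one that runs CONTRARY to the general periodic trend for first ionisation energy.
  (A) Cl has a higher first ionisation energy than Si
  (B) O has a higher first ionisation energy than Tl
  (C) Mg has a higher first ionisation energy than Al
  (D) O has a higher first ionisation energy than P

The general trend: first ionisation energy increases across a period and decreases down a group.
(A) Cl (period 3, group 17) vs Si (period 3, group 14): the stated order agrees with the simple trend.
(B) O (period 2, group 16) vs Tl (period 6, group 13): the stated order agrees with the simple trend.
(C) Mg (period 3, group 2) vs Al (period 3, group 13): the stated order contradicts the simple trend.
(D) O (period 2, group 16) vs P (period 3, group 15): the stated order agrees with the simple trend.
The exception is (C): Al's single 3p electron is easier to remove than one from Mg's filled 3s².

(C)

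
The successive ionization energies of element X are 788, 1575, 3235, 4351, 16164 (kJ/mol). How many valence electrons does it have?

4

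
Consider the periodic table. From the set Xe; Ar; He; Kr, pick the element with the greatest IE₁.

He

He is in period 1, group 18; Ar is in period 3, group 18; Kr is in period 4, group 18; Xe is in period 5, group 18.
First ionization energy rises across a period (greater Z_eff holds electrons more tightly) and falls down a group (valence electrons are farther from the nucleus).
All are in group 18, so first ionization energy increases up the group.
The greatest IE₁ among these belongs to He.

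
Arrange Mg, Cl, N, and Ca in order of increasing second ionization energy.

Ca, Mg, Cl, N

IE_2 is the cost of taking one more electron from the +1 cation: Mg⁺ still has 1 valence electron; Cl⁺ still has 6 valence electrons; N⁺ still has 4 valence electrons; Ca⁺ still has 1 valence electron.
All are still removing valence electrons, so compare the +1 ions as you would atoms: IE_2 generally rises across a period (higher Z_eff) and falls down a group (larger shell), subject to the usual subshell exceptions.
Valence configurations: Mg⁺ [Ne]3s¹, Cl⁺ [Ne]3s²3p⁴, N⁺ [He]2s²2p², Ca⁺ [Ar]4s¹.
The numbers (kJ/mol): Mg 1451, Cl 2298, N 2856, Ca 1145.
Overall IE_2 order: Ca < Mg < Cl < N.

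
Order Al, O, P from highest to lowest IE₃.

O > P > Al

The third ionization energy removes an electron from the +2 ion. For each element: Al²⁺ still has 1 valence electron; O²⁺ still has 4 valence electrons; P²⁺ still has 3 valence electrons.
All are still removing valence electrons, so compare the +2 ions as you would atoms: IE_3 generally rises across a period (higher Z_eff) and falls down a group (larger shell), subject to the usual subshell exceptions.
Valence configurations: Al²⁺ [Ne]3s¹, O²⁺ [He]2s²2p², P²⁺ [Ne]3s²3p¹.
The numbers (kJ/mol): Al 2745, O 5300, P 2914.
Overall IE_3 order: Al < P < O.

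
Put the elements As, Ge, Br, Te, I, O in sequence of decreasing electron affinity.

O is in period 2, group 16; Ge is in period 4, group 14; As is in period 4, group 15; Br is in period 4, group 17; Te is in period 5, group 16; I is in period 5, group 17.
Adding an electron releases more energy for atoms nearer the top right (short of the noble gases).
Neither a single period nor a single group — weigh both effects.
Ge > As: this pair runs against the simple trend — see the exception note.
O > Ge: both effects reinforce here, so O is clearly the higher of the two.
Te > O: this pair runs against the simple trend — see the exception note.
I > Te: both are in period 5; the period trend gives I the larger value.
Br > I: they share group 17; the group trend gives Br the larger value.
Note the exception: Ge has a higher electron affinity than As, contrary to the simple trend — adding an electron to As's half-filled 4p³ is unfavourable, so Ge (4p²) has the more exothermic EA.
Note the exception: Te has a higher electron affinity than O, contrary to the simple trend — O's compact 2p subshell gives strong electron–electron repulsion on the added electron.
Approximate values (kJ/mol): O 141, Ge 119, As 78, Br 325, Te 190, I 295.
So from highest to lowest: Br > I > Te > O > Ge > As.

Br > I > Te > O > Ge > As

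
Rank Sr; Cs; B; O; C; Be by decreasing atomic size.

Cs > Sr > Be > B > C > O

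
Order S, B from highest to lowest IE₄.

After 3 electrons have been removed, what remains? S³⁺ still has 3 valence electrons; B³⁺ is the bare [He] core.
Breaking into a closed-shell core is much more expensive than removing a leftover valence electron — B has the largest IE_4 here.
The numbers (kJ/mol): S 4556, B 25026.
Overall IE_4 order: S < B.

B > S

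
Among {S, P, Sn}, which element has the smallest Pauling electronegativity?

Sn

P is in period 3, group 15; S is in period 3, group 16; Sn is in period 5, group 14.
EN rises left→right (higher Z_eff, smaller atoms) and falls top→bottom (larger, more shielded atoms).
Neither a single period nor a single group — weigh both effects.
P > Sn: both effects reinforce here, so P is clearly the higher of the two.
S > P: both are in period 3; the period trend gives S the larger value.
Tabulated electronegativity (Pauling): P 2.19, S 2.58, Sn 1.96.
The smallest Pauling electronegativity among these belongs to Sn.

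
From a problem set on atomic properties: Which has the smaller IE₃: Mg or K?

IE_3 is the cost of taking one more electron from the +2 cation: Mg²⁺ is the bare [Ne] core; K²⁺ is already 1 electron into the core.
All of these are removing an electron from a noble-gas core or deeper; the smaller core (lower principal quantum number) is held far more tightly, and within a period the higher nuclear charge binds the same core more tightly.
Tabulated IE_3 (kJ/mol): Mg 7733, K 4420.
So the third ionization energies run K < Mg.

K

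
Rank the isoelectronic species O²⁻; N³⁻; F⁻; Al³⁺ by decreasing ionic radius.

N³⁻ > O²⁻ > F⁻ > Al³⁺

All of these have 10 electrons, so size is governed by nuclear charge alone: the more protons, the stronger the pull on the same electron cloud, and the smaller the ion.
Nuclear charges: Al³⁺ (Z=13), F⁻ (Z=9), O²⁻ (Z=8), N³⁻ (Z=7).
Largest to smallest: N³⁻ > O²⁻ > F⁻ > Al³⁺.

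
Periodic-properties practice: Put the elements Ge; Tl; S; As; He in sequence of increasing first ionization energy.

He is in period 1, group 18; S is in period 3, group 16; Ge is in period 4, group 14; As is in period 4, group 15; Tl is in period 6, group 13.
First ionization energy rises across a period (greater Z_eff holds electrons more tightly) and falls down a group (valence electrons are farther from the nucleus).
These span different periods and groups, so the two trends combine.
Ge > Tl: both effects reinforce here, so Ge is clearly the higher of the two.
As > Ge: both are in period 4; the period trend gives As the larger value.
S > As: both effects reinforce here, so S is clearly the higher of the two.
He > S: relative to S, both the across-period and down-group shifts push He's first ionization energy up.
Tabulated first ionization energy (kJ/mol): He 2372, S 1000, Ge 762, As 947, Tl 589.
So from lowest to highest: Tl < Ge < As < S < He.

Tl, Ge, As, S, He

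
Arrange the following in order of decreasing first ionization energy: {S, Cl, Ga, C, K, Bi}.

Cl > C > S > Bi > Ga > K

C is in period 2, group 14; S is in period 3, group 16; Cl is in period 3, group 17; K is in period 4, group 1; Ga is in period 4, group 13; Bi is in period 6, group 15.
First ionization energy rises across a period (greater Z_eff holds electrons more tightly) and falls down a group (valence electrons are farther from the nucleus).
Neither a single period nor a single group — weigh both effects.
Ga > K: Ga lies to the right of K in period 4, so the across-period effect alone puts Ga higher.
Bi > Ga: the two effects oppose for this pair; the across-period effect wins (703 vs 579 kJ/mol).
S > Bi: relative to Bi, both the across-period and down-group shifts push S's first ionization energy up.
C > S: the two effects oppose for this pair; the down-group effect wins (1086 vs 1000 kJ/mol).
Cl > C: period and group pull opposite ways; the across-period shift dominates (1251 vs 1086 kJ/mol).
For reference (kJ/mol): C 1086, S 1000, Cl 1251, K 419, Ga 579, Bi 703.
So from highest to lowest: Cl > C > S > Bi > Ga > K.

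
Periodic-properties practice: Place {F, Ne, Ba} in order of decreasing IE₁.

F is in period 2, group 17; Ne is in period 2, group 18; Ba is in period 6, group 2.
Across a period the outer electron is held more tightly (higher IE₁); down a group it sits in a higher shell, more shielded, and comes off more easily.
These span different periods and groups, so the two trends combine.
F > Ba: both effects reinforce here, so F is clearly the higher of the two.
Ne > F: Ne lies to the right of F in period 2, so the across-period effect alone puts Ne higher.
Approximate values (kJ/mol): F 1681, Ne 2081, Ba 503.
So from highest to lowest: Ne > F > Ba.

Ne, F, Ba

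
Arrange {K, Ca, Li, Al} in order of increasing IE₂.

Ca < Al < K < Li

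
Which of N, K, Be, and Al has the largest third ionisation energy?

Be

Consider each +2 ion: N²⁺ still has 3 valence electrons; K²⁺ is already 1 electron into the core; Be²⁺ is the bare [He] core; Al²⁺ still has 1 valence electron.
Usually core removal costs more than valence removal, but here the competition is close: a tightly held n=2 valence electron can cost more to remove than an n=3 core electron, so the actual values have to decide it.
Valence configurations: N²⁺ [He]2s²2p¹, Al²⁺ [Ne]3s¹.
The numbers (kJ/mol): N 4578, K 4420, Be 14849, Al 2745.
Putting it together, IE_3: Al < K < N < Be.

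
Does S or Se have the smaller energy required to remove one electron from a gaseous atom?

Se

First ionization energy rises across a period (greater Z_eff holds electrons more tightly) and falls down a group (valence electrons are farther from the nucleus).
All are in group 16, so first ionization energy increases up the group.
So Se has the smaller energy required to remove one electron from a gaseous atom (Se < S).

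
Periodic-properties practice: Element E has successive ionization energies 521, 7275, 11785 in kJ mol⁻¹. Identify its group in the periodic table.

Group 1

Look for the largest jump between consecutive ionization energies: IE2/IE1 ≈ 14.0, far larger than any earlier ratio.
That jump marks the point where a core electron is being removed. So the atom has 1 valence electron.
A main-group element with 1 valence electron is in group 1.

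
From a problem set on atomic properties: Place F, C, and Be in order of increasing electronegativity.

Be < C < F

Be is in period 2, group 2; C is in period 2, group 14; F is in period 2, group 17.
EN rises left→right (higher Z_eff, smaller atoms) and falls top→bottom (larger, more shielded atoms).
All lie in period 2, so electronegativity increases left to right.
So from lowest to highest: Be < C < F.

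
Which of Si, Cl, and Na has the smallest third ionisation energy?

Si

Consider each +2 ion: Si²⁺ still has 2 valence electrons; Cl²⁺ still has 5 valence electrons; Na²⁺ is already 1 electron into the core.
Pulling an electron out of a noble-gas core costs far more than removing a remaining valence electron, so Na sits at the high end of IE_3.
Valence configurations: Si²⁺ [Ne]3s², Cl²⁺ [Ne]3s²3p³.
Tabulated IE_3 (kJ/mol): Si 3232, Cl 3822, Na 6910.
Putting it together, IE_3: Si < Cl < Na.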